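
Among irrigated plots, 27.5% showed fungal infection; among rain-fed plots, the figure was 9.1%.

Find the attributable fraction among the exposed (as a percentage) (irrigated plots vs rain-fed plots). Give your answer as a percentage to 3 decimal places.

AR% = (0.2750 − 0.0910) / 0.2750 = 0.6691 → 66.909%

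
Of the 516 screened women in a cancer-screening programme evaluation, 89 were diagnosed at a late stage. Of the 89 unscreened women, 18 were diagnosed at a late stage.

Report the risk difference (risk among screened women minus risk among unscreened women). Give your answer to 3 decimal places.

-0.030

risk, screened women = 89/516 = 0.1725
risk, unscreened women = 18/89 = 0.2022
risk difference = 0.1725 − 0.2022 = -0.030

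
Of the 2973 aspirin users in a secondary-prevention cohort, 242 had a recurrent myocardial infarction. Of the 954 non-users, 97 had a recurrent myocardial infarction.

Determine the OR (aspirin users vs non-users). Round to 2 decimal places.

OR = (242 × 857) / (2731 × 97) = 207394/264907 ≈ 0.78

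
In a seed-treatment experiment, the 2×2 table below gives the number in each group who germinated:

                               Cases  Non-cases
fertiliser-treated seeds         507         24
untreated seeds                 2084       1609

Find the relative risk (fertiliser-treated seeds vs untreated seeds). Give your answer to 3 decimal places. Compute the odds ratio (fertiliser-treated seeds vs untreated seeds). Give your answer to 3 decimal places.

risk, fertiliser-treated seeds = 507/531 = 0.9548
risk, untreated seeds = 2084/3693 = 0.5643
RR = 0.9548 / 0.5643 = 1.692
OR = (507 × 1609) / (24 × 2084) = 815763/50016 ≈ 16.310

RR = 1.692; OR = 16.310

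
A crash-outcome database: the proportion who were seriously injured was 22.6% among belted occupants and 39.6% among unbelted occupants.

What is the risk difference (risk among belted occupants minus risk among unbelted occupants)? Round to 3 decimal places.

risk difference = 0.2260 − 0.3960 = -0.170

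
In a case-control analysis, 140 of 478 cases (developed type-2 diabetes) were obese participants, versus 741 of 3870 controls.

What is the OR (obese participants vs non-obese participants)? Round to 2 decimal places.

OR = (140 × 3129) / (741 × 338) = 438060/250458 ≈ 1.75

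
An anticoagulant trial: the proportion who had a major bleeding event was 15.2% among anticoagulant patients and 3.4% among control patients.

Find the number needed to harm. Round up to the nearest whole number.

NNH = 9

absolute risk difference = 0.118000
1 / 0.118000 = 8.475 → round up → 9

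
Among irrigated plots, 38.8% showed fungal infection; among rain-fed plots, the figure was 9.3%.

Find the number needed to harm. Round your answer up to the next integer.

NNH ≈ 4

absolute risk difference = 0.295000
1 / 0.295000 = 3.390 → round up → 4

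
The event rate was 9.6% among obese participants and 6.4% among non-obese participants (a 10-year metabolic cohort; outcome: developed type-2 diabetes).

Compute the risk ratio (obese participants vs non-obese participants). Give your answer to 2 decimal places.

RR = 0.0960 / 0.0640 = 1.50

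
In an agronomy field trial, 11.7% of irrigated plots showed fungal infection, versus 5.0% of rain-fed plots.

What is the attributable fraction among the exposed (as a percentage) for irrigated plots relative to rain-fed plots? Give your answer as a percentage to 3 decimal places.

AR% = (0.1170 − 0.0500) / 0.1170 = 0.5726 → 57.265%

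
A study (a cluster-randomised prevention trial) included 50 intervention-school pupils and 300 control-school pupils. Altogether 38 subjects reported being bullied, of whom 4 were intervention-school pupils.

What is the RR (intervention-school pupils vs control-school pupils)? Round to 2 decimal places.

intervention-school pupils without the outcome: 50 − 4 = 46
control-school pupils with the outcome: 38 − 4 = 34
control-school pupils without the outcome: 300 − 34 = 266
risk, intervention-school pupils = 4/50 = 0.0800
risk, control-school pupils = 34/300 = 0.1133
RR = 0.0800 / 0.1133 = 0.71

0.71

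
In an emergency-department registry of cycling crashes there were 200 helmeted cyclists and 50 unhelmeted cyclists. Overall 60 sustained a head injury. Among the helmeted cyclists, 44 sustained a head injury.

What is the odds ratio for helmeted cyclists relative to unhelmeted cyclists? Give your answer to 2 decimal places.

helmeted cyclists without the outcome: 200 − 44 = 156
unhelmeted cyclists with the outcome: 60 − 44 = 16
unhelmeted cyclists without the outcome: 50 − 16 = 34
odds, helmeted cyclists = 44/156 = 0.2821
odds, unhelmeted cyclists = 16/34 = 0.4706
OR = 0.2821 / 0.4706 = 0.60

0.60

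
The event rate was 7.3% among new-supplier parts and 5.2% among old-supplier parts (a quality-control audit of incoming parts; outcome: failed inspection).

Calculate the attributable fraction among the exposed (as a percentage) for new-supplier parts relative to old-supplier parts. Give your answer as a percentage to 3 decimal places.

AR% = (0.0730 − 0.0520) / 0.0730 = 0.2877 → 28.767%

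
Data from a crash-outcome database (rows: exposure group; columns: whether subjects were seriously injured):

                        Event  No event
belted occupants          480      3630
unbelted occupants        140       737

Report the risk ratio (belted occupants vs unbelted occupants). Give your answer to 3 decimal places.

RR = 0.732

risk, belted occupants = 480/4110 = 0.1168
risk, unbelted occupants = 140/877 = 0.1596
RR = 0.1168 / 0.1596 = 0.732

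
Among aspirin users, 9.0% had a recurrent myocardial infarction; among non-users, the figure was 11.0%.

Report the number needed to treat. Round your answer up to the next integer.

50

absolute risk difference = 0.020000
1 / 0.020000 = 50.000 → round up → 50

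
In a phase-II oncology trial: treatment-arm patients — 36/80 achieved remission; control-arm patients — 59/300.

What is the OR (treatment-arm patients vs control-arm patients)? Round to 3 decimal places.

OR = 3.342

odds, treatment-arm patients = 36/44 = 0.8182
odds, control-arm patients = 59/241 = 0.2448
OR = 0.8182 / 0.2448 = 3.342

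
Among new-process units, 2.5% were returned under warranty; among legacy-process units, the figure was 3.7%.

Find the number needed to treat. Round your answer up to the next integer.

absolute risk difference = 0.012000
1 / 0.012000 = 83.333 → round up → 84

NNT ≈ 84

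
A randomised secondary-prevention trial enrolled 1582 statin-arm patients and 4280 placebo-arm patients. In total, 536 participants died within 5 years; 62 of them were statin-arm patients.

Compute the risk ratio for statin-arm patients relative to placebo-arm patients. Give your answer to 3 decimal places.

RR: 0.354

statin-arm patients without the outcome: 1582 − 62 = 1520
placebo-arm patients with the outcome: 536 − 62 = 474
placebo-arm patients without the outcome: 4280 − 474 = 3806
risk, statin-arm patients = 62/1582 = 0.03919
risk, placebo-arm patients = 474/4280 = 0.11075
RR = 0.03919 / 0.11075 = 0.354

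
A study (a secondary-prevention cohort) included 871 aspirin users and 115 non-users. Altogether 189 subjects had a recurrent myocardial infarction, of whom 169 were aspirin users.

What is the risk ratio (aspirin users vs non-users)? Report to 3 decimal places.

1.116

aspirin users without the outcome: 871 − 169 = 702
non-users with the outcome: 189 − 169 = 20
non-users without the outcome: 115 − 20 = 95
risk, aspirin users = 169/871 = 0.1940
risk, non-users = 20/115 = 0.1739
RR = 0.1940 / 0.1739 = 1.116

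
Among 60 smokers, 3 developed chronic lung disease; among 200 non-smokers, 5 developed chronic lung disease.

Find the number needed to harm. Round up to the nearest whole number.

NNH: 40

risk, smokers = 3/60 = 0.050000
risk, non-smokers = 5/200 = 0.025000
absolute risk difference = 0.025000
1 / 0.025000 = 40.000 → round up → 40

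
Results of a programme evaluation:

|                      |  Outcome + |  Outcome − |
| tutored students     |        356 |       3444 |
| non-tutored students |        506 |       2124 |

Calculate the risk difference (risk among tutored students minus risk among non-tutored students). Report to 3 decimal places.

risk, tutored students = 356/3800 = 0.0937
risk, non-tutored students = 506/2630 = 0.1924
risk difference = 0.0937 − 0.1924 = -0.099

RD: -0.099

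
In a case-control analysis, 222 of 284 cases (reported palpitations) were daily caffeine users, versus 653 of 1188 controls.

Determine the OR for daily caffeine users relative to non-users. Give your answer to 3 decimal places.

odds, daily caffeine users = 222/653 = 0.3400
odds, non-users = 62/535 = 0.1159
OR = 0.3400 / 0.1159 = 2.934

2.934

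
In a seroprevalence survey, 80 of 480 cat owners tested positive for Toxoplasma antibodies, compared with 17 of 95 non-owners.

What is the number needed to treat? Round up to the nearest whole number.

NNT: 82

risk, cat owners = 80/480 = 0.166667
risk, non-owners = 17/95 = 0.178947
absolute risk difference = 0.012281
1 / 0.012281 = 81.427 → round up → 82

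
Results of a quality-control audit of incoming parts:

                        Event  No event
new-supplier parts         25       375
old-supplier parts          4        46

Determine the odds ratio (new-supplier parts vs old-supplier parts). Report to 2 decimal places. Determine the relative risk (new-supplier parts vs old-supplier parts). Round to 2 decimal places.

OR = 0.77; RR = 0.78

OR = (25 × 46) / (375 × 4) = 1150/1500 ≈ 0.77
risk, new-supplier parts = 25/400 = 0.0625
risk, old-supplier parts = 4/50 = 0.0800
RR = 0.0625 / 0.0800 = 0.78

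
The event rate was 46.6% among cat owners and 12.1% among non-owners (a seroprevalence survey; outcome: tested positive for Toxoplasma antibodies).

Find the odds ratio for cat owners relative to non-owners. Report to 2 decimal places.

odds, cat owners = 0.4660/0.5340 = 0.8727
odds, non-owners = 0.1210/0.8790 = 0.1377
OR = 0.8727 / 0.1377 = 6.34

6.34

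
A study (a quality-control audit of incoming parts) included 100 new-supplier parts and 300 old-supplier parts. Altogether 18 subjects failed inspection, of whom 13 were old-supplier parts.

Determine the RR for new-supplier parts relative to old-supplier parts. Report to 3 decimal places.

1.154

new-supplier parts with the outcome: 18 − 13 = 5
new-supplier parts without the outcome: 100 − 5 = 95
old-supplier parts without the outcome: 300 − 13 = 287
risk, new-supplier parts = 5/100 = 0.05000
risk, old-supplier parts = 13/300 = 0.04333
RR = 0.05000 / 0.04333 = 1.154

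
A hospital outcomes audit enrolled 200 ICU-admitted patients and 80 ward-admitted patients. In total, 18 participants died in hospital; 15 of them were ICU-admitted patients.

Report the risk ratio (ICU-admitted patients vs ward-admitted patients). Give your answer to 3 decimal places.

2.000

ICU-admitted patients without the outcome: 200 − 15 = 185
ward-admitted patients with the outcome: 18 − 15 = 3
ward-admitted patients without the outcome: 80 − 3 = 77
risk, ICU-admitted patients = 15/200 = 0.07500
risk, ward-admitted patients = 3/80 = 0.03750
RR = 0.07500 / 0.03750 = 2.000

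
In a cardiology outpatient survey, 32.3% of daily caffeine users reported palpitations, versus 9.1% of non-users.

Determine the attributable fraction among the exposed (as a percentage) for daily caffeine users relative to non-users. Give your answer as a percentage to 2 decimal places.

AR% = (0.3230 − 0.0910) / 0.3230 = 0.7183 → 71.83%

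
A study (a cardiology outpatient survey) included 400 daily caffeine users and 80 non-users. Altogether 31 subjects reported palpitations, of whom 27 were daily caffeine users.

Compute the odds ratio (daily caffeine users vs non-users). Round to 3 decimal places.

OR = 1.375

daily caffeine users without the outcome: 400 − 27 = 373
non-users with the outcome: 31 − 27 = 4
non-users without the outcome: 80 − 4 = 76
OR = (27 × 76) / (373 × 4) = 2052/1492 ≈ 1.375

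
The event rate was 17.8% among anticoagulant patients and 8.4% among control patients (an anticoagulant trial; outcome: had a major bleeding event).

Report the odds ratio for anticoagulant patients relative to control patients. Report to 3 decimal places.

OR ≈ 2.361

odds, anticoagulant patients = 0.1780/0.8220 = 0.2165
odds, control patients = 0.0840/0.9160 = 0.0917
OR = 0.2165 / 0.0917 = 2.361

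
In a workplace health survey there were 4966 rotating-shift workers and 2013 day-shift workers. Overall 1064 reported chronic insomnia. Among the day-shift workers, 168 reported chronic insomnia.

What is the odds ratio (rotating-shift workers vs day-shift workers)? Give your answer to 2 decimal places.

OR: 2.42

rotating-shift workers with the outcome: 1064 − 168 = 896
rotating-shift workers without the outcome: 4966 − 896 = 4070
day-shift workers without the outcome: 2013 − 168 = 1845
OR = (896 × 1845) / (4070 × 168) = 1653120/683760 ≈ 2.42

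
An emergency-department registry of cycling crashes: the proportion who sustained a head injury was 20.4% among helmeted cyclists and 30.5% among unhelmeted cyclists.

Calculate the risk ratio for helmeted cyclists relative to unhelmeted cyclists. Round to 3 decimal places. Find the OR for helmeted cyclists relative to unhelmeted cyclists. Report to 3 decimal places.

RR = 0.2040 / 0.3050 = 0.669
odds, helmeted cyclists = 0.2040/0.7960 = 0.2563
odds, unhelmeted cyclists = 0.3050/0.6950 = 0.4388
OR = 0.2563 / 0.4388 = 0.584

RR = 0.669; OR = 0.584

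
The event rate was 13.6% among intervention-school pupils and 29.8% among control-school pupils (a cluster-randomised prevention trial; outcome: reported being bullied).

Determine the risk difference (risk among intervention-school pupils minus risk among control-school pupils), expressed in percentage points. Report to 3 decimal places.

RD = -16.200

risk difference = 0.1360 − 0.2980 = -0.1620 → -16.200 percentage points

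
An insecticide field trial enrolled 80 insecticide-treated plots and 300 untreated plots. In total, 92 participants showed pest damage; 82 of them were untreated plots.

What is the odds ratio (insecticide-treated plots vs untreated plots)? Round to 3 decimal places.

insecticide-treated plots with the outcome: 92 − 82 = 10
insecticide-treated plots without the outcome: 80 − 10 = 70
untreated plots without the outcome: 300 − 82 = 218
odds, insecticide-treated plots = 10/70 = 0.1429
odds, untreated plots = 82/218 = 0.3761
OR = 0.1429 / 0.3761 = 0.380

0.380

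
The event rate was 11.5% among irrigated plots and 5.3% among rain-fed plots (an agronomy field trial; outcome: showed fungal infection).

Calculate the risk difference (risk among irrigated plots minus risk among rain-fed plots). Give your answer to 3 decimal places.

risk difference = 0.1150 − 0.0530 = 0.062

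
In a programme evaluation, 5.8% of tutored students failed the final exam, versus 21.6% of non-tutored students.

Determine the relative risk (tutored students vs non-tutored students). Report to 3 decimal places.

RR = 0.0580 / 0.2160 = 0.269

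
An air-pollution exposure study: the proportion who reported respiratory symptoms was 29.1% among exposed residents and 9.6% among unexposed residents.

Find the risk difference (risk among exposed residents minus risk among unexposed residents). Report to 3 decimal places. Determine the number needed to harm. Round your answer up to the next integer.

RD = 0.195; NNH = 6

risk difference = 0.2910 − 0.0960 = 0.195
absolute risk difference = 0.195000
1 / 0.195000 = 5.128 → round up → 6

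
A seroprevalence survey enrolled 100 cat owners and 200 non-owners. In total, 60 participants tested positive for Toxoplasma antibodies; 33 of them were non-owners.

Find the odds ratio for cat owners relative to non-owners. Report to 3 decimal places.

OR = 1.872

cat owners with the outcome: 60 − 33 = 27
cat owners without the outcome: 100 − 27 = 73
non-owners without the outcome: 200 − 33 = 167
OR = (27 × 167) / (73 × 33) = 4509/2409 ≈ 1.872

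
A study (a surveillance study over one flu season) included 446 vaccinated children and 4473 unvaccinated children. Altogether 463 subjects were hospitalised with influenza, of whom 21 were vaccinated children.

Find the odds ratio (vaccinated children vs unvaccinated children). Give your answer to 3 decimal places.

OR ≈ 0.451

vaccinated children without the outcome: 446 − 21 = 425
unvaccinated children with the outcome: 463 − 21 = 442
unvaccinated children without the outcome: 4473 − 442 = 4031
OR = (21 × 4031) / (425 × 442) = 84651/187850 ≈ 0.451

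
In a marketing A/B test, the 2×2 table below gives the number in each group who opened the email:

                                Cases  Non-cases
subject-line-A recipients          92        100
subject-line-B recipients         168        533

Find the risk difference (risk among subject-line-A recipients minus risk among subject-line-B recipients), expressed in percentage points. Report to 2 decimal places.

RD: 23.95

risk, subject-line-A recipients = 92/192 = 0.4792
risk, subject-line-B recipients = 168/701 = 0.2397
risk difference = 0.4792 − 0.2397 = 0.2395 → 23.95 percentage points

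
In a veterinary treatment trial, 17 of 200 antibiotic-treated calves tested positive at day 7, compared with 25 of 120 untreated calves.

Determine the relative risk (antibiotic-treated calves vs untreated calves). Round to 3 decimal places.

RR ≈ 0.408

risk, antibiotic-treated calves = 17/200 = 0.0850
risk, untreated calves = 25/120 = 0.2083
RR = 0.0850 / 0.2083 = 0.408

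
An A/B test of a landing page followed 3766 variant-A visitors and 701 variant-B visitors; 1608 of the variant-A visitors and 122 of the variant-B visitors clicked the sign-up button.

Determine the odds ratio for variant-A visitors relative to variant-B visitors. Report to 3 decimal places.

OR = (1608 × 579) / (2158 × 122) = 931032/263276 ≈ 3.536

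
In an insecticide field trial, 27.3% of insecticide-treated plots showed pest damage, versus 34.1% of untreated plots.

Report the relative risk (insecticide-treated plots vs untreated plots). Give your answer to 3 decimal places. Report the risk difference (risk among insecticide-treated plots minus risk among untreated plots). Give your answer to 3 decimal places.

RR = 0.2730 / 0.3410 = 0.801
risk difference = 0.2730 − 0.3410 = -0.068

RR = 0.801; RD = -0.068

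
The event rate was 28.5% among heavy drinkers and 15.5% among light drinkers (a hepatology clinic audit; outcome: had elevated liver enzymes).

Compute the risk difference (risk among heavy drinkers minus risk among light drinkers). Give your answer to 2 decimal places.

risk difference = 0.2850 − 0.1550 = 0.13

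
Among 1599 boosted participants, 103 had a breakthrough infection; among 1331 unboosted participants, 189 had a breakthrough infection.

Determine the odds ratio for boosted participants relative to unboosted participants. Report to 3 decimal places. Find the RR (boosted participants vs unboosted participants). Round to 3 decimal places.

OR = 0.416; RR = 0.454

odds, boosted participants = 103/1496 = 0.0689
odds, unboosted participants = 189/1142 = 0.1655
OR = 0.0689 / 0.1655 = 0.416
risk, boosted participants = 103/1599 = 0.0644
risk, unboosted participants = 189/1331 = 0.1420
RR = 0.0644 / 0.1420 = 0.454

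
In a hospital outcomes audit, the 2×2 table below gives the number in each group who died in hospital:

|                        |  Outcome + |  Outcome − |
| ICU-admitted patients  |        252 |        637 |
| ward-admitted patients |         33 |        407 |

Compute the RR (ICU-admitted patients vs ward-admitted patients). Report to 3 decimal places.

RR = 3.780

risk, ICU-admitted patients = 252/889 = 0.2835
risk, ward-admitted patients = 33/440 = 0.0750
RR = 0.2835 / 0.0750 = 3.780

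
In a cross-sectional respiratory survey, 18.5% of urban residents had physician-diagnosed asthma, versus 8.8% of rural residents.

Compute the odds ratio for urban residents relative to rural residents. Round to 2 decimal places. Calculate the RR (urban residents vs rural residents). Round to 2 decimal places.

OR = 2.35; RR = 2.10

odds, urban residents = 0.1850/0.8150 = 0.2270
odds, rural residents = 0.0880/0.9120 = 0.0965
OR = 0.2270 / 0.0965 = 2.35
RR = 0.1850 / 0.0880 = 2.10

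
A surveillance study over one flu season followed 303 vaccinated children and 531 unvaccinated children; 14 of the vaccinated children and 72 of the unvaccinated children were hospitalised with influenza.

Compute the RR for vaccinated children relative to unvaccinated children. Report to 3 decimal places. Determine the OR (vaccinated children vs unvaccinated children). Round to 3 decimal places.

risk, vaccinated children = 14/303 = 0.04620
risk, unvaccinated children = 72/531 = 0.13559
RR = 0.04620 / 0.13559 = 0.341
OR = (14 × 459) / (289 × 72) = 6426/20808 ≈ 0.309

RR = 0.341; OR = 0.309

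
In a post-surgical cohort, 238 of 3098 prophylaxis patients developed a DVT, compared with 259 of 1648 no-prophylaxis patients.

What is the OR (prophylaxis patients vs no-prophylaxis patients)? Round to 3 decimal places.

OR = (238 × 1389) / (2860 × 259) = 330582/740740 ≈ 0.446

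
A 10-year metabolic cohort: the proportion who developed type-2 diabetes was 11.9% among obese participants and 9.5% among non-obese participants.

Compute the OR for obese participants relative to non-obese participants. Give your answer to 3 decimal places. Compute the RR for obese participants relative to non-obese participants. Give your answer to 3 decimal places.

odds, obese participants = 0.1190/0.8810 = 0.1351
odds, non-obese participants = 0.0950/0.9050 = 0.1050
OR = 0.1351 / 0.1050 = 1.287
RR = 0.1190 / 0.0950 = 1.253

OR = 1.287; RR = 1.253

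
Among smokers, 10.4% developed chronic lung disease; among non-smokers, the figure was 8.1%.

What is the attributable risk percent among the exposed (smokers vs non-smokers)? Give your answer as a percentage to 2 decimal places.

AR% = (0.1040 − 0.0810) / 0.1040 = 0.2212 → 22.12%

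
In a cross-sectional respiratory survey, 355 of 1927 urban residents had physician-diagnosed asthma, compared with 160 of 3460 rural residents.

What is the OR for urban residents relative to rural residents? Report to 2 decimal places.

odds, urban residents = 355/1572 = 0.22583
odds, rural residents = 160/3300 = 0.04848
OR = 0.22583 / 0.04848 = 4.66

OR: 4.66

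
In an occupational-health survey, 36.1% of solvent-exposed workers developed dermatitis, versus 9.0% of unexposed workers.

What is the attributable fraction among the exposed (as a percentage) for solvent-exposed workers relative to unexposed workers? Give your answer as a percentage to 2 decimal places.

AR% = (0.3610 − 0.0900) / 0.3610 = 0.7507 → 75.07%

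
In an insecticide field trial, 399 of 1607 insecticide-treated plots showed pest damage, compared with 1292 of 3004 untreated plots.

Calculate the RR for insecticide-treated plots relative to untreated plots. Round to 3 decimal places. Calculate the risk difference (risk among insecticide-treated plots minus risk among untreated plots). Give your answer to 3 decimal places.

risk, insecticide-treated plots = 399/1607 = 0.2483
risk, untreated plots = 1292/3004 = 0.4301
RR = 0.2483 / 0.4301 = 0.577
risk difference = 0.2483 − 0.4301 = -0.182

RR = 0.577; RD = -0.182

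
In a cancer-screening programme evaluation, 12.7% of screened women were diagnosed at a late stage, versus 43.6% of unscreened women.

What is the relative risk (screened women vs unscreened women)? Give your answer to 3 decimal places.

RR = 0.1270 / 0.4360 = 0.291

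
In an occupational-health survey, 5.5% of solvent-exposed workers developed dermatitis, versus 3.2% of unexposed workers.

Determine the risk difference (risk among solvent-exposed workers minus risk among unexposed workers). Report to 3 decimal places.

risk difference = 0.05500 − 0.03200 = 0.023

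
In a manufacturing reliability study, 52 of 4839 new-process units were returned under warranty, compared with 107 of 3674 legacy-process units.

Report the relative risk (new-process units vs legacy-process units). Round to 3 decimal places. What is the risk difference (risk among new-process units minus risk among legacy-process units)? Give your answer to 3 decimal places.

RR = 0.369; RD = -0.018

risk, new-process units = 52/4839 = 0.01075
risk, legacy-process units = 107/3674 = 0.02912
RR = 0.01075 / 0.02912 = 0.369
risk difference = 0.01075 − 0.02912 = -0.018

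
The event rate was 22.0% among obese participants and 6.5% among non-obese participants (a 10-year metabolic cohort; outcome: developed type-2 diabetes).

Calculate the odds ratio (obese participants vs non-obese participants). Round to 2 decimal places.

4.06

odds, obese participants = 0.2200/0.7800 = 0.2821
odds, non-obese participants = 0.0650/0.9350 = 0.0695
OR = 0.2821 / 0.0695 = 4.06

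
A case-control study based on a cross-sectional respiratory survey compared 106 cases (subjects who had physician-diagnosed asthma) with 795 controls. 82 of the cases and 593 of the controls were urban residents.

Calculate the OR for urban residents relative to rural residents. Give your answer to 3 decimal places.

OR = (82 × 202) / (593 × 24) = 16564/14232 ≈ 1.164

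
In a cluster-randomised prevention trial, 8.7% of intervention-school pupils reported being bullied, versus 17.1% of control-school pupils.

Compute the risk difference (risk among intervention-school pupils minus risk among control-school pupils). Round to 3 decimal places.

risk difference = 0.0870 − 0.1710 = -0.084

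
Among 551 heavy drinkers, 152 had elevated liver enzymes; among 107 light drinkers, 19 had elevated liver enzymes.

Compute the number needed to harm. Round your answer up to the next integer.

risk, heavy drinkers = 152/551 = 0.275862
risk, light drinkers = 19/107 = 0.177570
absolute risk difference = 0.098292
1 / 0.098292 = 10.174 → round up → 11

NNH = 11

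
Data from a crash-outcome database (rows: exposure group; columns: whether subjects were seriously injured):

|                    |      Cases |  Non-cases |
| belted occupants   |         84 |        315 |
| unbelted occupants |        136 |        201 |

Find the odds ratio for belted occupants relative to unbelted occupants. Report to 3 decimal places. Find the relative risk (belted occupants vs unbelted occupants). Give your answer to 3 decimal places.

OR = (84 × 201) / (315 × 136) = 16884/42840 ≈ 0.394
risk, belted occupants = 84/399 = 0.2105
risk, unbelted occupants = 136/337 = 0.4036
RR = 0.2105 / 0.4036 = 0.522

OR = 0.394; RR = 0.522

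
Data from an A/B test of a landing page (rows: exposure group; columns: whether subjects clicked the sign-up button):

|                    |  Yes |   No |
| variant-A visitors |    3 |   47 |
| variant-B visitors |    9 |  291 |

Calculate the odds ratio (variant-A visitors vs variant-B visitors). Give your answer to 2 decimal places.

odds, variant-A visitors = 3/47 = 0.06383
odds, variant-B visitors = 9/291 = 0.03093
OR = 0.06383 / 0.03093 = 2.06

OR: 2.06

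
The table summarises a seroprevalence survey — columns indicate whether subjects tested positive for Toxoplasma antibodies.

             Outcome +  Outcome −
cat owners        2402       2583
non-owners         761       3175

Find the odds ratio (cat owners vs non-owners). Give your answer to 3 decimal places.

OR = (2402 × 3175) / (2583 × 761) = 7626350/1965663 ≈ 3.880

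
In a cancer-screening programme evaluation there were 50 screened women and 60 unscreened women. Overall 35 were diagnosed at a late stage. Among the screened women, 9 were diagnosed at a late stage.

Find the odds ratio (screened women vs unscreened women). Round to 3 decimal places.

0.287

screened women without the outcome: 50 − 9 = 41
unscreened women with the outcome: 35 − 9 = 26
unscreened women without the outcome: 60 − 26 = 34
OR = (9 × 34) / (41 × 26) = 306/1066 ≈ 0.287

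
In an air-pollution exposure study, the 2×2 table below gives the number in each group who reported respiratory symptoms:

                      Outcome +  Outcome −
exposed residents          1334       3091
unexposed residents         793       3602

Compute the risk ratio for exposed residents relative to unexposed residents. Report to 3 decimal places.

risk, exposed residents = 1334/4425 = 0.3015
risk, unexposed residents = 793/4395 = 0.1804
RR = 0.3015 / 0.1804 = 1.671

RR = 1.671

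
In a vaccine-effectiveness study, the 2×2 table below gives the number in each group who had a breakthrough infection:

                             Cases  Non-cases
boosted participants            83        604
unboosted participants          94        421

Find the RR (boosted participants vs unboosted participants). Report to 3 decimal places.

RR = 0.662

risk, boosted participants = 83/687 = 0.1208
risk, unboosted participants = 94/515 = 0.1825
RR = 0.1208 / 0.1825 = 0.662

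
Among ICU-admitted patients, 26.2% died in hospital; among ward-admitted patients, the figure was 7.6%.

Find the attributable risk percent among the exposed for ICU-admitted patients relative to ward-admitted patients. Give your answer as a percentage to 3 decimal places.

AR% = (0.2620 − 0.0760) / 0.2620 = 0.7099 → 70.992%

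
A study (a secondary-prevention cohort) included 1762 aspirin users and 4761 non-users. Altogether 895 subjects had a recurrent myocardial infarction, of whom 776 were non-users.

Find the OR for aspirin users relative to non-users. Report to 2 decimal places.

0.37

aspirin users with the outcome: 895 − 776 = 119
aspirin users without the outcome: 1762 − 119 = 1643
non-users without the outcome: 4761 − 776 = 3985
odds, aspirin users = 119/1643 = 0.0724
odds, non-users = 776/3985 = 0.1947
OR = 0.0724 / 0.1947 = 0.37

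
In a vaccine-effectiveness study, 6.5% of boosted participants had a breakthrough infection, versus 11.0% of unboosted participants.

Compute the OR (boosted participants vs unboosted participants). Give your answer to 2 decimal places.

0.56

odds, boosted participants = 0.0650/0.9350 = 0.0695
odds, unboosted participants = 0.1100/0.8900 = 0.1236
OR = 0.0695 / 0.1236 = 0.56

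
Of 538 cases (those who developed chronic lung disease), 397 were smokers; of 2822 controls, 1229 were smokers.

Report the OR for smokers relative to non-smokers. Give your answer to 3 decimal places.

odds, smokers = 397/1229 = 0.3230
odds, non-smokers = 141/1593 = 0.0885
OR = 0.3230 / 0.0885 = 3.650

3.650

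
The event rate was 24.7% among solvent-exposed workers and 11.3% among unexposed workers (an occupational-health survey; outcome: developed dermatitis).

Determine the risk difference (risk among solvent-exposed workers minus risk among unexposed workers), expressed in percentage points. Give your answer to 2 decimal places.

13.40

risk difference = 0.2470 − 0.1130 = 0.1340 → 13.40 percentage points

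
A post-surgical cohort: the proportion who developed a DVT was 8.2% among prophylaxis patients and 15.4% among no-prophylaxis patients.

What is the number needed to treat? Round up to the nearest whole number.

absolute risk difference = 0.072000
1 / 0.072000 = 13.889 → round up → 14

NNT ≈ 14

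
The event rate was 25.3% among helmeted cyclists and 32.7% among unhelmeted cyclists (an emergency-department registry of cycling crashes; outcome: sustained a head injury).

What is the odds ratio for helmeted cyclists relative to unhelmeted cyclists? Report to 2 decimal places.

odds, helmeted cyclists = 0.2530/0.7470 = 0.3387
odds, unhelmeted cyclists = 0.3270/0.6730 = 0.4859
OR = 0.3387 / 0.4859 = 0.70

OR ≈ 0.70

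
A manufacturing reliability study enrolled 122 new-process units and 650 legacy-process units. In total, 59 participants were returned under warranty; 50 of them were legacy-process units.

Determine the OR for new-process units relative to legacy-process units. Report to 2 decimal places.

0.96

new-process units with the outcome: 59 − 50 = 9
new-process units without the outcome: 122 − 9 = 113
legacy-process units without the outcome: 650 − 50 = 600
OR = (9 × 600) / (113 × 50) = 5400/5650 ≈ 0.96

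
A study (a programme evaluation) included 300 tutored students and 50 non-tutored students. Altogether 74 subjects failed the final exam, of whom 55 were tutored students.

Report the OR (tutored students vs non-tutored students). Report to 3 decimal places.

0.366

tutored students without the outcome: 300 − 55 = 245
non-tutored students with the outcome: 74 − 55 = 19
non-tutored students without the outcome: 50 − 19 = 31
OR = (55 × 31) / (245 × 19) = 1705/4655 ≈ 0.366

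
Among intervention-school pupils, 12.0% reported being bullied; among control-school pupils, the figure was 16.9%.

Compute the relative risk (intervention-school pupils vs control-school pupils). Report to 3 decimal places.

RR = 0.1200 / 0.1690 = 0.710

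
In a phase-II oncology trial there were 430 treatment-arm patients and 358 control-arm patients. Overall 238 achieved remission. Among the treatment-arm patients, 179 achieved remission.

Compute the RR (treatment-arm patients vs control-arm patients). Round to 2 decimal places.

2.53

treatment-arm patients without the outcome: 430 − 179 = 251
control-arm patients with the outcome: 238 − 179 = 59
control-arm patients without the outcome: 358 − 59 = 299
risk, treatment-arm patients = 179/430 = 0.4163
risk, control-arm patients = 59/358 = 0.1648
RR = 0.4163 / 0.1648 = 2.53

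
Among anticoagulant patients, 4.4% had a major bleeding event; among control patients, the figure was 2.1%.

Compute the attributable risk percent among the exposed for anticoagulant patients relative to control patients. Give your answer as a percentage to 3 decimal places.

AR% = (0.04400 − 0.02100) / 0.04400 = 0.5227 → 52.273%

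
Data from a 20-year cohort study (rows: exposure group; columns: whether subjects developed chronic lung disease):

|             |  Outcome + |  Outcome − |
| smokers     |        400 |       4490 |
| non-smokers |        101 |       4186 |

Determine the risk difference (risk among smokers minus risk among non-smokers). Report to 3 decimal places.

RD ≈ 0.058

risk, smokers = 400/4890 = 0.08180
risk, non-smokers = 101/4287 = 0.02356
risk difference = 0.08180 − 0.02356 = 0.058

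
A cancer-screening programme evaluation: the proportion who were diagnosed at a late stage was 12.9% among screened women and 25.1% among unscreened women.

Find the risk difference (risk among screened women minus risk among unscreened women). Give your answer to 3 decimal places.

risk difference = 0.1290 − 0.2510 = -0.122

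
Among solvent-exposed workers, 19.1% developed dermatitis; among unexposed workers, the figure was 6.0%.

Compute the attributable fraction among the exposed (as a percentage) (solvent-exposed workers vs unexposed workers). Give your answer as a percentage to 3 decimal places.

AR% = (0.1910 − 0.0600) / 0.1910 = 0.6859 → 68.586%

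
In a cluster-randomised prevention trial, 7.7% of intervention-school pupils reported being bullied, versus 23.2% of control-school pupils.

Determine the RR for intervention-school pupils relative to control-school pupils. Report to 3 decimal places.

RR = 0.0770 / 0.2320 = 0.332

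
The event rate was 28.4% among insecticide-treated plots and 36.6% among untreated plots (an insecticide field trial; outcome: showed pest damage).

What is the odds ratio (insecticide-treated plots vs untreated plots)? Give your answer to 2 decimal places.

0.69

odds, insecticide-treated plots = 0.2840/0.7160 = 0.3966
odds, untreated plots = 0.3660/0.6340 = 0.5773
OR = 0.3966 / 0.5773 = 0.69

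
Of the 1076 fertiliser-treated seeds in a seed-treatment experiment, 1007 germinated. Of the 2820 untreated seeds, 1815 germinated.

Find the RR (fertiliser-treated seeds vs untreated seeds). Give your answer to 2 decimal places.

1.45

risk, fertiliser-treated seeds = 1007/1076 = 0.9359
risk, untreated seeds = 1815/2820 = 0.6436
RR = 0.9359 / 0.6436 = 1.45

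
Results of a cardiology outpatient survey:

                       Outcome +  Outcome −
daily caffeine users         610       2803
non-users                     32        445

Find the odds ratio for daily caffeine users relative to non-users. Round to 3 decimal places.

odds, daily caffeine users = 610/2803 = 0.2176
odds, non-users = 32/445 = 0.0719
OR = 0.2176 / 0.0719 = 3.026

OR = 3.026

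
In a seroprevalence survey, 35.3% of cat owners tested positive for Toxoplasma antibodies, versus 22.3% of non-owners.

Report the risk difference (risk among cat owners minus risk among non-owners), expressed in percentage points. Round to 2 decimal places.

risk difference = 0.3530 − 0.2230 = 0.1300 → 13.00 percentage points

13.00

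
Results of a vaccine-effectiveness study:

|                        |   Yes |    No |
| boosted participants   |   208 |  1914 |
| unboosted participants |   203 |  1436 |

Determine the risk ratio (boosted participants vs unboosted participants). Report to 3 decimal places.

0.791

risk, boosted participants = 208/2122 = 0.0980
risk, unboosted participants = 203/1639 = 0.1239
RR = 0.0980 / 0.1239 = 0.791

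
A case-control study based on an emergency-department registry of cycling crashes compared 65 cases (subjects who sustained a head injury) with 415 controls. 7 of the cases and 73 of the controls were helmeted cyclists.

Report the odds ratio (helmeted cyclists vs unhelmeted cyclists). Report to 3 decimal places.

OR = (7 × 342) / (73 × 58) = 2394/4234 ≈ 0.565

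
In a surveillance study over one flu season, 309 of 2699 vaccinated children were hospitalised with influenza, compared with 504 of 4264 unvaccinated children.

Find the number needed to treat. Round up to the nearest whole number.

NNT: 270

risk, vaccinated children = 309/2699 = 0.114487
risk, unvaccinated children = 504/4264 = 0.118199
absolute risk difference = 0.003712
1 / 0.003712 = 269.397 → round up → 270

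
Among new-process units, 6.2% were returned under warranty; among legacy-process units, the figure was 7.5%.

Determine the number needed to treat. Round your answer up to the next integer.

NNT = 77

absolute risk difference = 0.013000
1 / 0.013000 = 76.923 → round up → 77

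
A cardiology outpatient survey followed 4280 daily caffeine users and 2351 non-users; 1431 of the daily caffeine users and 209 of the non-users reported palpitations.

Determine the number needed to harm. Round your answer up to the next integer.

NNH ≈ 5

risk, daily caffeine users = 1431/4280 = 0.334346
risk, non-users = 209/2351 = 0.088898
absolute risk difference = 0.245447
1 / 0.245447 = 4.074 → round up → 5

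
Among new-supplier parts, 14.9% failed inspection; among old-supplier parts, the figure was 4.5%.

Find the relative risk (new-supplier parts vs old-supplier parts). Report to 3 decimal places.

RR = 0.14900 / 0.04500 = 3.311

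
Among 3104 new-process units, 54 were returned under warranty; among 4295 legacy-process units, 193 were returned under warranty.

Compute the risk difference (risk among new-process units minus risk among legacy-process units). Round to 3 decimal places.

risk, new-process units = 54/3104 = 0.01740
risk, legacy-process units = 193/4295 = 0.04494
risk difference = 0.01740 − 0.04494 = -0.028

RD ≈ -0.028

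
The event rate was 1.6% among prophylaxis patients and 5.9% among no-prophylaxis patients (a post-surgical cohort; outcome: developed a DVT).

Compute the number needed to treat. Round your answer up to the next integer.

NNT ≈ 24

absolute risk difference = 0.043000
1 / 0.043000 = 23.256 → round up → 24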